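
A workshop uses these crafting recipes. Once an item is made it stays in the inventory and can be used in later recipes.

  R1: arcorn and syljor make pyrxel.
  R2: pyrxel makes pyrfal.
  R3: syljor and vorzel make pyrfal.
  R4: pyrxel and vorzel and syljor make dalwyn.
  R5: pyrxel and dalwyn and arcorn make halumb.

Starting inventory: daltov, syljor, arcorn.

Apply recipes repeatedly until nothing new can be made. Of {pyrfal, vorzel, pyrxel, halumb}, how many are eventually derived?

2

arcorn and syljor → pyrxel (R1).
Using R2, pyrxel makes pyrfal.
pyrfal: reached.
No rule produces vorzel, and it is not given.
pyrxel: reached.
halumb would need pyrxel, dalwyn, and arcorn (R5), but dalwyn is never obtained.
Reached: pyrfal and pyrxel — 2 of the 4.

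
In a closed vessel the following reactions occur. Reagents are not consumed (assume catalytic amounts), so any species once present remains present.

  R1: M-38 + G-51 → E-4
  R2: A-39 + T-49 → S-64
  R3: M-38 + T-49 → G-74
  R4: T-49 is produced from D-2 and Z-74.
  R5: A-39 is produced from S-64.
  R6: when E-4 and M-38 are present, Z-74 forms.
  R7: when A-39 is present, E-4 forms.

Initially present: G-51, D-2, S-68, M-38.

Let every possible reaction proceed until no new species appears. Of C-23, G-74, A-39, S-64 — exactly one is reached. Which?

G-74

M-38 and G-51 present → E-4 forms (R1).
E-4 and M-38 present → Z-74 forms (R6).
D-2 and Z-74 present → T-49 forms (R4).
M-38 and T-49 present → G-74 forms (R3).
No rule produces C-23, and it is not given. A-39 would need S-64 (R5), but S-64 never forms. S-64 would need A-39 and T-49 (R2), but A-39 never forms.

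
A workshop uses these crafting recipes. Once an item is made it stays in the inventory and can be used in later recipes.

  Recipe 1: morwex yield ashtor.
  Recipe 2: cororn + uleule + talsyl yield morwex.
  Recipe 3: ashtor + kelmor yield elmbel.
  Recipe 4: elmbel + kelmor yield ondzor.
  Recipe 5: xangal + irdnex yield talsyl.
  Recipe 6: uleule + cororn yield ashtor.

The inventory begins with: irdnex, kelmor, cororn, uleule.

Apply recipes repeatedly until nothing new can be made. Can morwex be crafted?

morwex would need cororn, uleule, and talsyl (Recipe 2), but talsyl is never obtained.

No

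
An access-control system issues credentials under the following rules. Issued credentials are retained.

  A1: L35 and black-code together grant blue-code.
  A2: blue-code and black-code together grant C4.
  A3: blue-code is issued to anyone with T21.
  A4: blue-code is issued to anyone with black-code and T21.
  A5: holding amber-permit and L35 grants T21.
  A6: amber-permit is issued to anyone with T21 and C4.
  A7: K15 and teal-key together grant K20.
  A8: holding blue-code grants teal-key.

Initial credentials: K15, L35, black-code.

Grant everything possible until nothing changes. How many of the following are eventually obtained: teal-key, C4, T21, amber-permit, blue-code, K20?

4

Holding L35 and black-code grants blue-code (A1).
Holding blue-code and black-code grants C4 (A2).
Holding blue-code grants teal-key (A8).
Holding K15 and teal-key grants K20 (A7).
teal-key: reached.
C4: reached.
T21 would need amber-permit and L35 (A5), but amber-permit is never granted.
amber-permit would need T21 and C4 (A6), but T21 is never granted.
blue-code: reached.
K20: reached.
Reached: teal-key, C4, blue-code, and K20 — 4 of the 6.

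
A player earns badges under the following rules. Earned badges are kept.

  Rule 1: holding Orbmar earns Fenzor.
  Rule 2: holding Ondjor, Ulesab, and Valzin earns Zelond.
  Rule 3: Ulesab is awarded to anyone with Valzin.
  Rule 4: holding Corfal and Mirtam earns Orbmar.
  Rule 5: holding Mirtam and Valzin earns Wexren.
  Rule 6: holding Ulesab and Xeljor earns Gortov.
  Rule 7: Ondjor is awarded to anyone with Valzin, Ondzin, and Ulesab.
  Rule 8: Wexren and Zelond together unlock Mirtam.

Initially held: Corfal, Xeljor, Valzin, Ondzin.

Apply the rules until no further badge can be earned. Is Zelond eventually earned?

Yes

With Valzin, Ulesab is earned (Rule 3).
With Valzin, Ondzin, and Ulesab, Ondjor is earned (Rule 7).
With Ondjor, Ulesab, and Valzin, Zelond is earned (Rule 2).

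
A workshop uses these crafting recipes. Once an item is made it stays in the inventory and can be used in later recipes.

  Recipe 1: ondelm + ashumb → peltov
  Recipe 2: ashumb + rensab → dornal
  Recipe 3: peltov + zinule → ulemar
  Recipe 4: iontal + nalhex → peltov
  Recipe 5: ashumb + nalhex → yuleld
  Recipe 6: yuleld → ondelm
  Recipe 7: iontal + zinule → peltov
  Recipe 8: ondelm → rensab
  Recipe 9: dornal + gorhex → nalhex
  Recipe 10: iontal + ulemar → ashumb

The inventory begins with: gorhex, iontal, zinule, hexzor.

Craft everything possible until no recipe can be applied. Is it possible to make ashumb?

Using Recipe 7, iontal and zinule make peltov.
peltov + zinule → ulemar (Recipe 3).
iontal + ulemar → ashumb (Recipe 10).

Yes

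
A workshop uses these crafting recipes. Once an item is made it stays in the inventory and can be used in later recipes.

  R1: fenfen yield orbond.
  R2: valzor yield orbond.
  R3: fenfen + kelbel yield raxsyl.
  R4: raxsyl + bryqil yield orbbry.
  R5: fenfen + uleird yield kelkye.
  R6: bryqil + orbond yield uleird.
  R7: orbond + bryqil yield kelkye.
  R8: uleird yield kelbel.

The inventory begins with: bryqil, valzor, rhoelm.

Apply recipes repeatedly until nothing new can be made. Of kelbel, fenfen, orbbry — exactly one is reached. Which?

kelbel

Using R2, valzor makes orbond.
bryqil + orbond → uleird (R6).
uleird → kelbel (R8).
No rule produces fenfen, and it is not given. orbbry would need raxsyl and bryqil (R4), but raxsyl is never obtained.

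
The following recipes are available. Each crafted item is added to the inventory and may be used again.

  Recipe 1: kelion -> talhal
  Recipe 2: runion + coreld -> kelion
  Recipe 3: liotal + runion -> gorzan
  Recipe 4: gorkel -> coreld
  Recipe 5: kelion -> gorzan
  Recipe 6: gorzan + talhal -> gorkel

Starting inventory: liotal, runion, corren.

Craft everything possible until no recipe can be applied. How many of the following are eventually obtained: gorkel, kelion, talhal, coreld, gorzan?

Using Recipe 3, liotal and runion make gorzan.
gorkel would need gorzan and talhal (Recipe 6), but talhal is never obtained.
kelion would need runion and coreld (Recipe 2), but coreld is never obtained.
talhal would need kelion (Recipe 1), but kelion is never obtained.
coreld would need gorkel (Recipe 4), but gorkel is never obtained.
gorzan: reached.
Reached: gorzan — 1 of the 5.

1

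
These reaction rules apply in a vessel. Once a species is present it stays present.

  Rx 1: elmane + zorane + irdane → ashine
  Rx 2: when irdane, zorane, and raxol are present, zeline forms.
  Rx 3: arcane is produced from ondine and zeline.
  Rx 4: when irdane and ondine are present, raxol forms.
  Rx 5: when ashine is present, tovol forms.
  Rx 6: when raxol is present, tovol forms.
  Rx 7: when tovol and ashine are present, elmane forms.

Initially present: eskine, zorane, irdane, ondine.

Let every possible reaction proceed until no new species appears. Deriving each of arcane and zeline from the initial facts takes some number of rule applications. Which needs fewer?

zeline: irdane and ondine present → raxol forms (Rx 4). irdane, zorane, and raxol present → zeline forms (Rx 2). [2 rule applications]
arcane: irdane and ondine present → raxol forms (Rx 4). irdane, zorane, and raxol present → zeline forms (Rx 2). ondine and zeline present → arcane forms (Rx 3). [3 rule applications]
zeline needs fewer.

zeline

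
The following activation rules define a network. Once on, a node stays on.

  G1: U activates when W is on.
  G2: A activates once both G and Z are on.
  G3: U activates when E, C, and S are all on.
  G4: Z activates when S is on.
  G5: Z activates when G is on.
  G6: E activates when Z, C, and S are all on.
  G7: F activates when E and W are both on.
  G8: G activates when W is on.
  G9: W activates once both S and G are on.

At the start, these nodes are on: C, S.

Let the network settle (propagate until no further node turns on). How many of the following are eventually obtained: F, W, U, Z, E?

3

S is on, so Z activates (G4).
G6: Z, C, and S on → E on.
E, C, and S are on, so U activates (G3).
F would need E and W (G7), but W never turns on.
W would need S and G (G9), but G never turns on.
U: reached.
Z: reached.
E: reached.
Reached: U, Z, and E — 3 of the 5.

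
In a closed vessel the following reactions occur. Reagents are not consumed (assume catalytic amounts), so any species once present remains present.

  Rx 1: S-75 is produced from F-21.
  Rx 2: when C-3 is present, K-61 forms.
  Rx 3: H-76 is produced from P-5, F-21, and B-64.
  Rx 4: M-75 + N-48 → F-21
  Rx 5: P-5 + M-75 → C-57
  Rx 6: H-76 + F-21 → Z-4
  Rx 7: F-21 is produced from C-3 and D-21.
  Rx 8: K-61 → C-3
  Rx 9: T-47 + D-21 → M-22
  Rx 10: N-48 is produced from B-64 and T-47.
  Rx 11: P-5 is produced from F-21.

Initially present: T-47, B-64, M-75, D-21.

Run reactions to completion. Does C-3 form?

No

C-3 would need K-61 (Rx 8), but K-61 never forms.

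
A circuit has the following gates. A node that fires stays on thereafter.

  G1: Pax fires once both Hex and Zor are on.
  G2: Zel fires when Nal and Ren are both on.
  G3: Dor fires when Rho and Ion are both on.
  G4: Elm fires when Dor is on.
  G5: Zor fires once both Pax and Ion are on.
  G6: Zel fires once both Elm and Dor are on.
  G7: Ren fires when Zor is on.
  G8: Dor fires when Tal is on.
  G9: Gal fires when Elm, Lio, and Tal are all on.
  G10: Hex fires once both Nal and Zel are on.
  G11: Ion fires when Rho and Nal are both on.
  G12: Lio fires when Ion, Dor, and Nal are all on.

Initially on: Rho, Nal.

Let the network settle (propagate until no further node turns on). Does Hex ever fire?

G11: Rho and Nal on → Ion on.
G3: Rho and Ion on → Dor on.
G4: Dor on → Elm on.
G6: Elm and Dor on → Zel on.
G10: Nal and Zel on → Hex on.

Yes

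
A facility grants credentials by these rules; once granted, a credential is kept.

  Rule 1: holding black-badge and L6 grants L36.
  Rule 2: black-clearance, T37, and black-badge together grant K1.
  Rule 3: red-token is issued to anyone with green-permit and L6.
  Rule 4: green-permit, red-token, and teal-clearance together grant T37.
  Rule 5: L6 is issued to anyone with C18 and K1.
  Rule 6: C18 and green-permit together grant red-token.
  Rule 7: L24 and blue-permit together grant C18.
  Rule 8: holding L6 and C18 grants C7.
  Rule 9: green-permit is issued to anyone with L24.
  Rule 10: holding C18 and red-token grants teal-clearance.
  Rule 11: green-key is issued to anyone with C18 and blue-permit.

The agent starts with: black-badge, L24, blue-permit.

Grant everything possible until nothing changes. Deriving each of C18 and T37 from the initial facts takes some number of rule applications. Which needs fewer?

C18

C18: Holding L24 and blue-permit grants C18 (Rule 7). [1 rule application]
T37: Holding L24 and blue-permit grants C18 (Rule 7). Holding L24 grants green-permit (Rule 9). Holding C18 and green-permit grants red-token (Rule 6). Holding C18 and red-token grants teal-clearance (Rule 10). Holding green-permit, red-token, and teal-clearance grants T37 (Rule 4). [5 rule applications]
C18 needs fewer.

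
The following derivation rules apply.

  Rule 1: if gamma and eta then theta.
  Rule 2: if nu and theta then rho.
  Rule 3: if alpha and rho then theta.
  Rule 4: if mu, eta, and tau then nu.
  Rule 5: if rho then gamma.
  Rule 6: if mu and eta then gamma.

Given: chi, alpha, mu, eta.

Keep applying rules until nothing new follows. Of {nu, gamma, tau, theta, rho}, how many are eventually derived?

mu and eta hold, so gamma follows (Rule 6).
gamma and eta hold, so theta follows (Rule 1).
nu would need mu, eta, and tau (Rule 4), but tau is never established.
gamma: reached.
No rule produces tau, and it is not given.
theta: reached.
rho would need nu and theta (Rule 2), but nu is never established.
Reached: gamma and theta — 2 of the 5.

2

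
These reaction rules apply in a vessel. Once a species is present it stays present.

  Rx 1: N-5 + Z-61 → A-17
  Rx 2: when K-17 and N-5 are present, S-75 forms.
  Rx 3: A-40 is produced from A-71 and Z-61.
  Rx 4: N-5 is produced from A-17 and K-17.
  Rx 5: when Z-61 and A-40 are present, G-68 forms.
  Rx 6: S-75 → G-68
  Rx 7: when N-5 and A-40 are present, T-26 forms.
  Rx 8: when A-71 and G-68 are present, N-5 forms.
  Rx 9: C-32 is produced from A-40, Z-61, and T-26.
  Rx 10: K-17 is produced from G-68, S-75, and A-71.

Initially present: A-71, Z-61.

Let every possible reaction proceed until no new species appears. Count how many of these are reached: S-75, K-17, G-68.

A-71 and Z-61 present → A-40 forms (Rx 3).
Z-61 and A-40 present → G-68 forms (Rx 5).
S-75 would need K-17 and N-5 (Rx 2), but K-17 never forms.
K-17 would need G-68, S-75, and A-71 (Rx 10), but S-75 never forms.
G-68: reached.
Reached: G-68 — 1 of the 3.

1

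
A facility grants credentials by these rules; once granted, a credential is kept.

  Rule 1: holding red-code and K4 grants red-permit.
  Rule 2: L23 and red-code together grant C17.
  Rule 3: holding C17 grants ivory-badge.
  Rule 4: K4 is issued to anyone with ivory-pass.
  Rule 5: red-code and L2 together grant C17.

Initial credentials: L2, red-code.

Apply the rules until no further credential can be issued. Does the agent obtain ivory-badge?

Yes

Holding red-code and L2 grants C17 (Rule 5).
Holding C17 grants ivory-badge (Rule 3).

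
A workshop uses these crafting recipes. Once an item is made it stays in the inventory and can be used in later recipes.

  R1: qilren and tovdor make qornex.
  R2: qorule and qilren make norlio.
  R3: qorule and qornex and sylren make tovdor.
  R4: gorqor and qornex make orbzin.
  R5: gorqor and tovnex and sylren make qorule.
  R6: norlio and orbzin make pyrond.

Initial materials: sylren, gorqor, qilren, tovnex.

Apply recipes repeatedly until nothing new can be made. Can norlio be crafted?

Yes

Using R5, gorqor, tovnex, and sylren make qorule.
qorule and qilren → norlio (R2).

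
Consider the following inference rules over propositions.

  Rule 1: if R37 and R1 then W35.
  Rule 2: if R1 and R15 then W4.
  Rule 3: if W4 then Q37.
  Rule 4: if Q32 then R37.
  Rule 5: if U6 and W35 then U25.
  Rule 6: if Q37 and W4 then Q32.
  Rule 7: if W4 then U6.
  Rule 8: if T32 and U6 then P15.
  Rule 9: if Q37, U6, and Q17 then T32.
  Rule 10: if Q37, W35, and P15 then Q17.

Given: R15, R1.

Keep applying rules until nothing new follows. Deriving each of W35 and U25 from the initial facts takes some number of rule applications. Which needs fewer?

W35: From R1 and R15, Rule 2 gives W4. W4 holds, so Q37 follows (Rule 3). From Q37 and W4, Rule 6 gives Q32. From Q32, Rule 4 gives R37. R37 and R1 hold, so W35 follows (Rule 1). [5 rule applications]
U25: From R1 and R15, Rule 2 gives W4. From W4, Rule 7 gives U6. W4 holds, so Q37 follows (Rule 3). From Q37 and W4, Rule 6 gives Q32. Q32 holds, so R37 follows (Rule 4). From R37 and R1, Rule 1 gives W35. From U6 and W35, Rule 5 gives U25. [7 rule applications]
W35 needs fewer.

W35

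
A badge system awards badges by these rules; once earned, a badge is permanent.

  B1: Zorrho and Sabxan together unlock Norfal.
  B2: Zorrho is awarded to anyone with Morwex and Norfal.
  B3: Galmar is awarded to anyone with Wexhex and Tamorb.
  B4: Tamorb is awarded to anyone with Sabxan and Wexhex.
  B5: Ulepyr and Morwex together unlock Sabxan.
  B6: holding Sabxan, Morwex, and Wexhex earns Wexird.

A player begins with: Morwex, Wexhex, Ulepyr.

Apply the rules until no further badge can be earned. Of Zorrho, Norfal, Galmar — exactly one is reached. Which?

With Ulepyr and Morwex, Sabxan is earned (B5).
With Sabxan and Wexhex, Tamorb is earned (B4).
With Wexhex and Tamorb, Galmar is earned (B3).
Zorrho would need Morwex and Norfal (B2), but Norfal is never earned. Norfal would need Zorrho and Sabxan (B1), but Zorrho is never earned.

Galmar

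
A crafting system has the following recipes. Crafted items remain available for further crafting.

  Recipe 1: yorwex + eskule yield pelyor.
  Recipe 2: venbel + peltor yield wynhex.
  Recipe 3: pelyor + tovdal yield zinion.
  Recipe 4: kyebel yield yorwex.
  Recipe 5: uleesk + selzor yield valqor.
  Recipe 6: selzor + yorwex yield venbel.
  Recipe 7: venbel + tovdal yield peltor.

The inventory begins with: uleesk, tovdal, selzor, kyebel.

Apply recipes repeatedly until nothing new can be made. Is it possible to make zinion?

No

zinion would need pelyor and tovdal (Recipe 3), but pelyor is never obtained.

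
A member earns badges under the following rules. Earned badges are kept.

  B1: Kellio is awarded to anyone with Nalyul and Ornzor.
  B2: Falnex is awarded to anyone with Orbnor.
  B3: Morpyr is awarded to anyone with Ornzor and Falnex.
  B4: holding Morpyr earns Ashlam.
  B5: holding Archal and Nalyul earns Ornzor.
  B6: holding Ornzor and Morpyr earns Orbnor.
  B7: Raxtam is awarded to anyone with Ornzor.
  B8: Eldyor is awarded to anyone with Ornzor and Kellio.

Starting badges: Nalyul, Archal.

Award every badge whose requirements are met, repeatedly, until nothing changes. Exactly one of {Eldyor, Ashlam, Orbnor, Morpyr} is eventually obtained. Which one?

Eldyor

With Archal and Nalyul, Ornzor is earned (B5).
With Nalyul and Ornzor, Kellio is earned (B1).
With Ornzor and Kellio, Eldyor is earned (B8).
Morpyr would need Ornzor and Falnex (B3), but Falnex is never earned. Ashlam would need Morpyr (B4), but Morpyr is never earned. Orbnor would need Ornzor and Morpyr (B6), but Morpyr is never earned.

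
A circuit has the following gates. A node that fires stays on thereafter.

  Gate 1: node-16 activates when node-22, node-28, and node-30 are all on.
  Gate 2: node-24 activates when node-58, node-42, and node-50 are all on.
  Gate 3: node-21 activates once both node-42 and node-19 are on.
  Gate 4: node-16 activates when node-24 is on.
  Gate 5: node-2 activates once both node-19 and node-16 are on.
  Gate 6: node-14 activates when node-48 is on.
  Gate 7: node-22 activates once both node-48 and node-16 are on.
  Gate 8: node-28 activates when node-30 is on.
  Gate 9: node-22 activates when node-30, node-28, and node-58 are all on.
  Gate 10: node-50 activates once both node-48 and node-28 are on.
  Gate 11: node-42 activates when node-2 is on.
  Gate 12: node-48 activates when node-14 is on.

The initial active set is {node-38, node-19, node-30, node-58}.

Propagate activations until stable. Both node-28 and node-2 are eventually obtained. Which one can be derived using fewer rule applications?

node-28: node-30 is on, so node-28 activates (Gate 8). [1 rule application]
node-2: Gate 8: node-30 on → node-28 on. Gate 9: node-30, node-28, and node-58 on → node-22 on. node-22, node-28, and node-30 are on, so node-16 activates (Gate 1). node-19 and node-16 are on, so node-2 activates (Gate 5). [4 rule applications]
node-28 needs fewer.

node-28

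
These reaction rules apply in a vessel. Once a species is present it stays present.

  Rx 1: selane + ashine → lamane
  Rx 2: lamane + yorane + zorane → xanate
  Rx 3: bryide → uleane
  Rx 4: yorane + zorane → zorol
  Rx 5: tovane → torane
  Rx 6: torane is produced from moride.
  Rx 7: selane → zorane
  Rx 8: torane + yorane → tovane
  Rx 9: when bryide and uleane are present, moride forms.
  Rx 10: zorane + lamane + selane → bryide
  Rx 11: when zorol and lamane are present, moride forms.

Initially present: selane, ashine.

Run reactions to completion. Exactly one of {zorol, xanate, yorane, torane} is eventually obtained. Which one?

selane present → zorane forms (Rx 7).
selane and ashine present → lamane forms (Rx 1).
zorane, lamane, and selane present → bryide forms (Rx 10).
bryide present → uleane forms (Rx 3).
bryide and uleane present → moride forms (Rx 9).
moride present → torane forms (Rx 6).
zorol would need yorane and zorane (Rx 4), but yorane never forms. xanate would need lamane, yorane, and zorane (Rx 2), but yorane never forms. No rule produces yorane, and it is not given.

torane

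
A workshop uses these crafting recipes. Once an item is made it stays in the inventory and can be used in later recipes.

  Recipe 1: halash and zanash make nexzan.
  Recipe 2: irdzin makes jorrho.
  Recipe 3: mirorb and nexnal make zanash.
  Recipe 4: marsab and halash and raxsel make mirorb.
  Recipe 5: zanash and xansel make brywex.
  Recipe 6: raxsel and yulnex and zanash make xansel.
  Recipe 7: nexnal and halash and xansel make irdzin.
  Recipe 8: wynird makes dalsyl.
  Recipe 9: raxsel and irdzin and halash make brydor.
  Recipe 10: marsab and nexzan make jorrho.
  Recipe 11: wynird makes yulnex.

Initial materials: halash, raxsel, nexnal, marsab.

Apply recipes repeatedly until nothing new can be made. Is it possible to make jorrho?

marsab and halash and raxsel → mirorb (Recipe 4).
Using Recipe 3, mirorb and nexnal make zanash.
halash and zanash → nexzan (Recipe 1).
marsab and nexzan → jorrho (Recipe 10).

Yes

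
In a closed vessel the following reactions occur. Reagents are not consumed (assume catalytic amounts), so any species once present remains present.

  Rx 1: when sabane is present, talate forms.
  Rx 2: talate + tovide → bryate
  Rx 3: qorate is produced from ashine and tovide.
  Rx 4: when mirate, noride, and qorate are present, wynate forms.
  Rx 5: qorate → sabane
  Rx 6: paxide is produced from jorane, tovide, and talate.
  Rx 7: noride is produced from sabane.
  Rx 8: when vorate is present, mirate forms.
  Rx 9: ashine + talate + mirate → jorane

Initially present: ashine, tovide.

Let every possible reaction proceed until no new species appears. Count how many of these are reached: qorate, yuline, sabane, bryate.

3

ashine and tovide present → qorate forms (Rx 3).
qorate present → sabane forms (Rx 5).
sabane present → talate forms (Rx 1).
talate and tovide present → bryate forms (Rx 2).
qorate: reached.
No rule produces yuline, and it is not given.
sabane: reached.
bryate: reached.
Reached: qorate, sabane, and bryate — 3 of the 4.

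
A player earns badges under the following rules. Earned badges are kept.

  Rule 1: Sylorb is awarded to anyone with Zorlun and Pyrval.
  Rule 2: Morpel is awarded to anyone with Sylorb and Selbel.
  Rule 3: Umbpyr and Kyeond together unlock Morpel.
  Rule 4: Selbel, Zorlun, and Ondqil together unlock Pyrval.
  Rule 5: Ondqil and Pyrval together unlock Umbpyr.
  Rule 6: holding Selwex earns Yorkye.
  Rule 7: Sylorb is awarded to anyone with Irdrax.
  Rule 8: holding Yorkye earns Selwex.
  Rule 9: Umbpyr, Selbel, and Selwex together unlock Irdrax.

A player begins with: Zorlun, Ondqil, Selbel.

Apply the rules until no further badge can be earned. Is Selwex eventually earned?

Selwex would need Yorkye (Rule 8), but Yorkye is never earned.

No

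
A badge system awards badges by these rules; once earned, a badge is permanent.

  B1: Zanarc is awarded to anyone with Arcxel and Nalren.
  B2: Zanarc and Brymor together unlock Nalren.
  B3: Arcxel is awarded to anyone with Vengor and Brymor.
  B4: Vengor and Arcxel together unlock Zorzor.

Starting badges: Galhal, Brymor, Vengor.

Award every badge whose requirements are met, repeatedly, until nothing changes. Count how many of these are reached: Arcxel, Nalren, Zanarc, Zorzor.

With Vengor and Brymor, Arcxel is earned (B3).
With Vengor and Arcxel, Zorzor is earned (B4).
Arcxel: reached.
Nalren would need Zanarc and Brymor (B2), but Zanarc is never earned.
Zanarc would need Arcxel and Nalren (B1), but Nalren is never earned.
Zorzor: reached.
Reached: Arcxel and Zorzor — 2 of the 4.

2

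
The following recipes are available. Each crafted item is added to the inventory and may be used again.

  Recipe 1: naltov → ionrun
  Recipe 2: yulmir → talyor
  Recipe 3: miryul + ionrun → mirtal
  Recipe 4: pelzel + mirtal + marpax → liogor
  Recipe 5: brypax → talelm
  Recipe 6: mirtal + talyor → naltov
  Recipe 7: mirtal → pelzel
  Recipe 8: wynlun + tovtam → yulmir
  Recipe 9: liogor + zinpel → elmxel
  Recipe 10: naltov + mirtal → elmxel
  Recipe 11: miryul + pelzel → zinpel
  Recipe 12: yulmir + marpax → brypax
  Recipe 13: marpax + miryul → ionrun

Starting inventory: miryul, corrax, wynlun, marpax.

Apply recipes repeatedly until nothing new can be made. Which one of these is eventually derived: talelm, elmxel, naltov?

elmxel

Using Recipe 13, marpax and miryul make ionrun.
miryul + ionrun → mirtal (Recipe 3).
Using Recipe 7, mirtal makes pelzel.
miryul + pelzel → zinpel (Recipe 11).
Using Recipe 4, pelzel, mirtal, and marpax make liogor.
Using Recipe 9, liogor and zinpel make elmxel.
talelm would need brypax (Recipe 5), but brypax is never obtained. naltov would need mirtal and talyor (Recipe 6), but talyor is never obtained.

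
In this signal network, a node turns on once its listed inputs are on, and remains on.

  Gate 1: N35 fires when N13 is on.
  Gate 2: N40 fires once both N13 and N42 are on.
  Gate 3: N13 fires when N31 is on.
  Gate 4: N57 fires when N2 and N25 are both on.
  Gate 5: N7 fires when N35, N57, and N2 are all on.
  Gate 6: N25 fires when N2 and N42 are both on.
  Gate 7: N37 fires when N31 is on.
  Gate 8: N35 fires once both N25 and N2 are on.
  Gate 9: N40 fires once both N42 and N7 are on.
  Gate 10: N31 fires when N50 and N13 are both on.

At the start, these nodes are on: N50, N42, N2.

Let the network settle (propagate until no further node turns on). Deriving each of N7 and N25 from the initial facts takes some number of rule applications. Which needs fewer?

N25: Gate 6: N2 and N42 on → N25 on. [1 rule application]
N7: Gate 6: N2 and N42 on → N25 on. N2 and N25 are on, so N57 fires (Gate 4). N25 and N2 are on, so N35 fires (Gate 8). Gate 5: N35, N57, and N2 on → N7 on. [4 rule applications]
N25 needs fewer.

N25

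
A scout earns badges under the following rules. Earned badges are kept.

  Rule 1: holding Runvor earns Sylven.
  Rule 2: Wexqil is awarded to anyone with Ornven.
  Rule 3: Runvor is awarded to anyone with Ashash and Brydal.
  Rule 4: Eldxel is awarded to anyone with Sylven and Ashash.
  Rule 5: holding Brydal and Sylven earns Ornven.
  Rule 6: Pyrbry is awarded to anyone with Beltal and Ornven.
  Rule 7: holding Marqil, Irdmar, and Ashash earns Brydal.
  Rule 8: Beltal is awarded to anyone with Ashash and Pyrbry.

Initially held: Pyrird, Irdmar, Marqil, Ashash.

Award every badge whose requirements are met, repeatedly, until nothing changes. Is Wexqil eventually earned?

With Marqil, Irdmar, and Ashash, Brydal is earned (Rule 7).
With Ashash and Brydal, Runvor is earned (Rule 3).
With Runvor, Sylven is earned (Rule 1).
With Brydal and Sylven, Ornven is earned (Rule 5).
With Ornven, Wexqil is earned (Rule 2).

Yes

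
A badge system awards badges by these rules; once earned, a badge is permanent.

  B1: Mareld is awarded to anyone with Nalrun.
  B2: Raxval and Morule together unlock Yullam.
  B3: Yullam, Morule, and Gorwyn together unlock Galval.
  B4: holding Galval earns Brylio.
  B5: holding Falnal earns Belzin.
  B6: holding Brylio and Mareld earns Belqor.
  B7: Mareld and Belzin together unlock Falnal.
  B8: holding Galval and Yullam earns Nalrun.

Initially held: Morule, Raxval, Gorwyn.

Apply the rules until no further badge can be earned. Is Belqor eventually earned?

With Raxval and Morule, Yullam is earned (B2).
With Yullam, Morule, and Gorwyn, Galval is earned (B3).
With Galval, Brylio is earned (B4).
With Galval and Yullam, Nalrun is earned (B8).
With Nalrun, Mareld is earned (B1).
With Brylio and Mareld, Belqor is earned (B6).

Yes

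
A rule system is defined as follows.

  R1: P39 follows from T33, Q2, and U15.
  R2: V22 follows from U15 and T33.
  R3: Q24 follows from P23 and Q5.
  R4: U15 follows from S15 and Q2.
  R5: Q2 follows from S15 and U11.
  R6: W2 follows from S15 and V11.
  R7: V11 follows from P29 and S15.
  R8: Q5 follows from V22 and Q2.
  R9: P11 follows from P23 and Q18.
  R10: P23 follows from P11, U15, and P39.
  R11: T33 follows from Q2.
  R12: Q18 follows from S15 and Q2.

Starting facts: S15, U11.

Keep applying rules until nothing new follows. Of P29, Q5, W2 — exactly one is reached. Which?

S15 and U11 hold, so Q2 follows (R5).
From S15 and Q2, R4 gives U15.
From Q2, R11 gives T33.
From U15 and T33, R2 gives V22.
V22 and Q2 hold, so Q5 follows (R8).
No rule produces P29, and it is not given. W2 would need S15 and V11 (R6), but V11 is never established.

Q5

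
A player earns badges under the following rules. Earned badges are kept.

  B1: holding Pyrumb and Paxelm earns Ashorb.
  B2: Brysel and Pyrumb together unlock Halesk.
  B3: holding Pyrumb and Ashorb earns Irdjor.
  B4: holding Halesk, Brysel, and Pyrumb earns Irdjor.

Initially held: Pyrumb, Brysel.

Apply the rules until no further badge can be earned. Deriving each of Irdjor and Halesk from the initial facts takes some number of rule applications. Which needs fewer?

Halesk

Halesk: With Brysel and Pyrumb, Halesk is earned (B2). [1 rule application]
Irdjor: With Brysel and Pyrumb, Halesk is earned (B2). With Halesk, Brysel, and Pyrumb, Irdjor is earned (B4). [2 rule applications]
Halesk needs fewer.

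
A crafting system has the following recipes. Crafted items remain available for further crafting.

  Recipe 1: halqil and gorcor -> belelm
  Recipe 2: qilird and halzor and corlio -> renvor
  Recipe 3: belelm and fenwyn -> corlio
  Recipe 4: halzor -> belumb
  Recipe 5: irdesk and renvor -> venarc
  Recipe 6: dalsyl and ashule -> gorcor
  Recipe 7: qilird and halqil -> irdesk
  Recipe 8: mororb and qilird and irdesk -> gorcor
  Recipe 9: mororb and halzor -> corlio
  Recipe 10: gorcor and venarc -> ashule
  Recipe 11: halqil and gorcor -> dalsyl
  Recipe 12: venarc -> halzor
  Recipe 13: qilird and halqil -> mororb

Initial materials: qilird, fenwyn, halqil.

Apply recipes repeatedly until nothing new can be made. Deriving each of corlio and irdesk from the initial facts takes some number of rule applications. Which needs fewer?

irdesk: Using Recipe 7, qilird and halqil make irdesk. [1 rule application]
corlio: qilird and halqil -> irdesk (Recipe 7). qilird and halqil -> mororb (Recipe 13). Using Recipe 8, mororb, qilird, and irdesk make gorcor. Using Recipe 1, halqil and gorcor make belelm. Using Recipe 3, belelm and fenwyn make corlio. [5 rule applications]
irdesk needs fewer.

irdesk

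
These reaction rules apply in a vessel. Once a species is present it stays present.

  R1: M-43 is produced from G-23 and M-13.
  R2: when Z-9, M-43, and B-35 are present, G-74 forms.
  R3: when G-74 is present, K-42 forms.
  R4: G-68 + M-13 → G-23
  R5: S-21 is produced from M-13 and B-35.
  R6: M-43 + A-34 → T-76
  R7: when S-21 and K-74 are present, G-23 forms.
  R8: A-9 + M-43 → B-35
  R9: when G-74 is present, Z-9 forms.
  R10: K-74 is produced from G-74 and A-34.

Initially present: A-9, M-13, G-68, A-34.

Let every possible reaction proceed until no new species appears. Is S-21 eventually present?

G-68 and M-13 present → G-23 forms (R4).
G-23 and M-13 present → M-43 forms (R1).
A-9 and M-43 present → B-35 forms (R8).
M-13 and B-35 present → S-21 forms (R5).

Yes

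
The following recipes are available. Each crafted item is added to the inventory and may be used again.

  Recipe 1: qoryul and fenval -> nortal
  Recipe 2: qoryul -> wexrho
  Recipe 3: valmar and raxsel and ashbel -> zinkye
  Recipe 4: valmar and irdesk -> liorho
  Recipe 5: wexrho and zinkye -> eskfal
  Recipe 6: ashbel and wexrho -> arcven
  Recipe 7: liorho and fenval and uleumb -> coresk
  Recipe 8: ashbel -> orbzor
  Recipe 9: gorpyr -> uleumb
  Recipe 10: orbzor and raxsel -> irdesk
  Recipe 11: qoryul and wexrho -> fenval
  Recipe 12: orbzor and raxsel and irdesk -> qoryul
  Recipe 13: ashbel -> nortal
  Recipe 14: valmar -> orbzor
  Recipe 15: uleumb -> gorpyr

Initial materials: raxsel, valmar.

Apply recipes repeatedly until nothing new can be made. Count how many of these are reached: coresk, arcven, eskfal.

coresk would need liorho, fenval, and uleumb (Recipe 7), but uleumb is never obtained.
arcven would need ashbel and wexrho (Recipe 6), but ashbel is never obtained.
eskfal would need wexrho and zinkye (Recipe 5), but zinkye is never obtained.
None of the 3 are reached.

0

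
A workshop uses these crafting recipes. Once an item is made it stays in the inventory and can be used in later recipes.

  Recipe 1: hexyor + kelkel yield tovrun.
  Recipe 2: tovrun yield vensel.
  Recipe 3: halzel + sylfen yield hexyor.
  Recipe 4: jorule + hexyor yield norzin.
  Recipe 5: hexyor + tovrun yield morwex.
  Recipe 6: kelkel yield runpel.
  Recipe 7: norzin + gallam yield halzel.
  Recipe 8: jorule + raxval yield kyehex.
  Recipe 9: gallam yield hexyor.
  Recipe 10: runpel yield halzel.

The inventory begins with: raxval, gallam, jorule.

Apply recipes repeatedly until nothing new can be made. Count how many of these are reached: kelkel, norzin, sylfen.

Using Recipe 9, gallam makes hexyor.
Using Recipe 4, jorule and hexyor make norzin.
No rule produces kelkel, and it is not given.
norzin: reached.
No rule produces sylfen, and it is not given.
Reached: norzin — 1 of the 3.

1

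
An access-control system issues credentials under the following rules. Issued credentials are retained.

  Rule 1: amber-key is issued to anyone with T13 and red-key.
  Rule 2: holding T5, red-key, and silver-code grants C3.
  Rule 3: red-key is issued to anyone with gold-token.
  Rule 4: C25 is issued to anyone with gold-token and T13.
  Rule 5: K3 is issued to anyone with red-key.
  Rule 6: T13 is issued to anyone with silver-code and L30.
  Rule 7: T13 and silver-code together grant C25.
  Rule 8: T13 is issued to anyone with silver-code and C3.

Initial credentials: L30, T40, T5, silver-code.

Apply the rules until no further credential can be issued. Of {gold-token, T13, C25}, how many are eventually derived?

2

Holding silver-code and L30 grants T13 (Rule 6).
Holding T13 and silver-code grants C25 (Rule 7).
No rule produces gold-token, and it is not given.
T13: reached.
C25: reached.
Reached: T13 and C25 — 2 of the 3.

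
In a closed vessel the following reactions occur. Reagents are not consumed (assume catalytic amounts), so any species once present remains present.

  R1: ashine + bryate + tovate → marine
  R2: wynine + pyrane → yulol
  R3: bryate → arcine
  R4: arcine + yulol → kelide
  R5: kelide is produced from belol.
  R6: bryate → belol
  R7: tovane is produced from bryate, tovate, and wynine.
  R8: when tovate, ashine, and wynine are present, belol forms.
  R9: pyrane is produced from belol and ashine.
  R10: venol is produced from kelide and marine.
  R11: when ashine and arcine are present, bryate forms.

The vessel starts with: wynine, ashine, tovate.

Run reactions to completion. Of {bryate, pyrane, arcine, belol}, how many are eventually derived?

2

tovate, ashine, and wynine present → belol forms (R8).
belol and ashine present → pyrane forms (R9).
bryate would need ashine and arcine (R11), but arcine never forms.
pyrane: reached.
arcine would need bryate (R3), but bryate never forms.
belol: reached.
Reached: pyrane and belol — 2 of the 4.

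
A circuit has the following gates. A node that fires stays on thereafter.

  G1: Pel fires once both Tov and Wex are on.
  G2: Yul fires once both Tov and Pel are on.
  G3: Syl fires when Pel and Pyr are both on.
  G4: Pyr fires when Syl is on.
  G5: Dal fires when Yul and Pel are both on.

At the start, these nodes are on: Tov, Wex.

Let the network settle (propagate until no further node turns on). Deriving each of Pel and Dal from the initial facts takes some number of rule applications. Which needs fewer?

Pel

Pel: Tov and Wex are on, so Pel fires (G1). [1 rule application]
Dal: G1: Tov and Wex on → Pel on. G2: Tov and Pel on → Yul on. G5: Yul and Pel on → Dal on. [3 rule applications]
Pel needs fewer.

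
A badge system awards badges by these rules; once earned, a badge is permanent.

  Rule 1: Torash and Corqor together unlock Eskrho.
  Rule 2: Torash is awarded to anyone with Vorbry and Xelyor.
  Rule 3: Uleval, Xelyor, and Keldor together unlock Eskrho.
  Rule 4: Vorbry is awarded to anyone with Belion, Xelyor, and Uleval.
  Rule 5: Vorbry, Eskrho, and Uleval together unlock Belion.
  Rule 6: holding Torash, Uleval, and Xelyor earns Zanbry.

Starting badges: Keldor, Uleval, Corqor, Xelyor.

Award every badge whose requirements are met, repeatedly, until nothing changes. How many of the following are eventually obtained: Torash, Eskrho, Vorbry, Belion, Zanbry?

1

With Uleval, Xelyor, and Keldor, Eskrho is earned (Rule 3).
Torash would need Vorbry and Xelyor (Rule 2), but Vorbry is never earned.
Eskrho: reached.
Vorbry would need Belion, Xelyor, and Uleval (Rule 4), but Belion is never earned.
Belion would need Vorbry, Eskrho, and Uleval (Rule 5), but Vorbry is never earned.
Zanbry would need Torash, Uleval, and Xelyor (Rule 6), but Torash is never earned.
Reached: Eskrho — 1 of the 5.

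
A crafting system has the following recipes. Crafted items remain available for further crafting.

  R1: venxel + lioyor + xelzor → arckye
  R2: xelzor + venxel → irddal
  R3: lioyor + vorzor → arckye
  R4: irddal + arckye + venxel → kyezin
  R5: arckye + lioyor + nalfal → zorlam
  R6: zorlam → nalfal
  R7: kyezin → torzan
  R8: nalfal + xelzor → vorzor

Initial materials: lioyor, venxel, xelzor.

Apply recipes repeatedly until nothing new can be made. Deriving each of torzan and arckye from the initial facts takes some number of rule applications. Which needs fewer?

arckye

arckye: venxel + lioyor + xelzor → arckye (R1). [1 rule application]
torzan: Using R1, venxel, lioyor, and xelzor make arckye. Using R2, xelzor and venxel make irddal. irddal + arckye + venxel → kyezin (R4). Using R7, kyezin makes torzan. [4 rule applications]
arckye needs fewer.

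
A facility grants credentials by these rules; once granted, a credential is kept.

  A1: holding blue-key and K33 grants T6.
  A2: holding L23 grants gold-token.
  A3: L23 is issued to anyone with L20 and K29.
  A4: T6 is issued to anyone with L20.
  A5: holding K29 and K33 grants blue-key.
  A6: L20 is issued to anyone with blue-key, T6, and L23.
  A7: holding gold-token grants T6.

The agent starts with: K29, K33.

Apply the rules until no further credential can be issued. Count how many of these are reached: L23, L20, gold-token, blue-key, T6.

2

Holding K29 and K33 grants blue-key (A5).
Holding blue-key and K33 grants T6 (A1).
L23 would need L20 and K29 (A3), but L20 is never granted.
L20 would need blue-key, T6, and L23 (A6), but L23 is never granted.
gold-token would need L23 (A2), but L23 is never granted.
blue-key: reached.
T6: reached.
Reached: blue-key and T6 — 2 of the 5.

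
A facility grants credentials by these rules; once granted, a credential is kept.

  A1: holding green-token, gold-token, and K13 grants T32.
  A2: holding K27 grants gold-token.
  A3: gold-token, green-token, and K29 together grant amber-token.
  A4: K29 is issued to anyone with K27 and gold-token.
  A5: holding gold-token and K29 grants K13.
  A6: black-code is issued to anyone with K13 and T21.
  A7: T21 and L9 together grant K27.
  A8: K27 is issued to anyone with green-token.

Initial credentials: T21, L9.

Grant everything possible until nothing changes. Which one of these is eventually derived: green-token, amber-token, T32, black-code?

black-code

Holding T21 and L9 grants K27 (A7).
Holding K27 grants gold-token (A2).
Holding K27 and gold-token grants K29 (A4).
Holding gold-token and K29 grants K13 (A5).
Holding K13 and T21 grants black-code (A6).
amber-token would need gold-token, green-token, and K29 (A3), but green-token is never granted. No rule produces green-token, and it is not given. T32 would need green-token, gold-token, and K13 (A1), but green-token is never granted.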